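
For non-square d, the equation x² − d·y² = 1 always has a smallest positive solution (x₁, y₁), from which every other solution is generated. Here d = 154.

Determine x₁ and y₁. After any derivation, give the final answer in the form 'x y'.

21295 1716

[12; 2,2,3,1,2,1,3,2,2,24] for √154; ℓ=10 ⇒ convergent index 9
i=0: a=12 ⇒ p=12, q=1
i=1: a=2 ⇒ p=25, q=2
…
i=5: a=2 ⇒ p=757, q=61
…
i=8: a=2 ⇒ p=8724, q=703
i=9: a=2 ⇒ p=21295, q=1716
(x₁, y₁) = (21295, 1716);  21295² − 154·1716² = 1 ✓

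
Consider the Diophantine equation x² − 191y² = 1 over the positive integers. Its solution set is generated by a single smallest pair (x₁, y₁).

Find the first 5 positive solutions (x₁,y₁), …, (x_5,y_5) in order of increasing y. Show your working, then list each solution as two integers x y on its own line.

√191 → a₀=13, period (1,4,1,1,3,…,4,1,26); ℓ=16 even so k=15
k=0  a_k=13  p_k/q_k = 13/1
k=1  a_k=1  p_k/q_k = 14/1
…
k=7  a_k=2  p_k/q_k = 2999/217
…
k=10  a_k=2  p_k/q_k = 207083/14984
…
k=14  a_k=4  p_k/q_k = 7377553/533821
k=15  a_k=1  p_k/q_k = 8994000/650783
→ (8994000, 650783).  Check: 8994000²=80892036000000, 191·650783²=80892035999999, difference 1.
(x_2, y_2) = (8994000·8994000 + 191·650783·650783, 8994000·650783 + 650783·8994000) = (161784071999999, 11706284604000)
(x_3, y_3) = (8994000·161784071999999 + 191·650783·11706284604000, 8994000·11706284604000 + 650783·161784071999999) = (2910171887135973018000, 210572647456751349217)
(x_4, y_4) = (8994000·2910171887135973018000 + 191·650783·210572647456751349217, 8994000·210572647456751349217 + 650783·2910171887135973018000) = (52348171905801720863712000001, 3787780782452031563430792000)
(x_5, y_5) = (8994000·52348171905801720863712000001 + 191·650783·3787780782452031563430792000, 8994000·3787780782452031563430792000 + 650783·52348171905801720863712000001) = (941638916241558444724564320044970000, 68134600714746933190345629744650783)

8994000 650783
161784071999999 11706284604000
2910171887135973018000 210572647456751349217
52348171905801720863712000001 3787780782452031563430792000
941638916241558444724564320044970000 68134600714746933190345629744650783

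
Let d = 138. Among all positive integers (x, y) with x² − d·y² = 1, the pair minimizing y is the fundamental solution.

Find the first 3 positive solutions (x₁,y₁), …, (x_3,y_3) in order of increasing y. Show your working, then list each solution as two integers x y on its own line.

√138 → a₀=11, period (1,2,1,22); ℓ=4 even so k=3
a_0=11:  p_0=11·1+0=11,  q_0=11·0+1=1
…
a_2=2:  p_2=2·12+11=35,  q_2=2·1+1=3
a_3=1:  p_3=1·35+12=47,  q_3=1·3+1=4
→ (47, 4).  Check: 47²=2209, 138·4²=2208, difference 1.
n=2: (47,4)∘(47,4) = (47·47+138·4·4, 47·4+4·47) = (4417,376)
n=3: (4417,376)∘(47,4) = (47·4417+138·4·376, 47·376+4·4417) = (415151,35340)

47 4
4417 376
415151 35340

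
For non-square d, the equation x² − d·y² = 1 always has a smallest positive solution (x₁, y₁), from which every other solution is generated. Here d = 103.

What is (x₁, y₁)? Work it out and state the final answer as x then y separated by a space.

√103 → a₀=10, period (6,1,2,1,1,9,1,1,2,1,6,20); ℓ=12 even so k=11
k=0  a_k=10  p_k/q_k = 10/1
…
k=2  a_k=1  p_k/q_k = 71/7
…
k=8  a_k=1  p_k/q_k = 9611/947
…
k=10  a_k=1  p_k/q_k = 33877/3338
k=11  a_k=6  p_k/q_k = 227528/22419
fundamental: x₁=227528, y₁=22419  (since 51768990784 − 103·502611561 = 1)

227528 22419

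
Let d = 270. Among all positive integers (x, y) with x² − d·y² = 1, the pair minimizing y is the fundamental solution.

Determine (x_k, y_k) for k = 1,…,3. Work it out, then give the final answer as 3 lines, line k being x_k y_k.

√270 = [16; 2,3,6,3,2,32, …], period ℓ=6 (even) → k=5
k=0  a_k=16  p_k/q_k = 16/1
…
k=4  a_k=3  p_k/q_k = 2284/139
k=5  a_k=2  p_k/q_k = 5291/322
fundamental: x₁=5291, y₁=322  (since 27994681 − 270·103684 = 1)
k=2:  x_2 = 5291·5291+270·322·322 = 55989361,  y_2 = 5291·322+322·5291 = 3407404
k=3:  x_3 = 5291·55989361+270·322·3407404 = 592479412811,  y_3 = 5291·3407404+322·55989361 = 36057148806

5291 322
55989361 3407404
592479412811 36057148806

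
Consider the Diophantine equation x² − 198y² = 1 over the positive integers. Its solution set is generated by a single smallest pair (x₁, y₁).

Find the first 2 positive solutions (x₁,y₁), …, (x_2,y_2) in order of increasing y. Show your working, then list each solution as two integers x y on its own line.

√198 = [14; 14,28, …], period ℓ=2 (even) → k=1
a_0=14:  p_0=14·1+0=14,  q_0=14·0+1=1
a_1=14:  p_1=14·14+1=197,  q_1=14·1+0=14
fundamental: x₁=197, y₁=14  (since 38809 − 198·196 = 1)
n=2: (197,14)∘(197,14) = (197·197+198·14·14, 197·14+14·197) = (77617,5516)

197 14
77617 5516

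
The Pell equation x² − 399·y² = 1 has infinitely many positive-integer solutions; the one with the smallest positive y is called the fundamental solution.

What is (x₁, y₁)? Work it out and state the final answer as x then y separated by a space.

d=399: √d = [19; 1,38] (ℓ=2, even), read p_1/q_1
a_0=19:  p_0=19·1+0=19,  q_0=19·0+1=1
a_1=1:  p_1=1·19+1=20,  q_1=1·1+0=1
→ (20, 1).  Check: 20²=400, 399·1²=399, difference 1.

20 1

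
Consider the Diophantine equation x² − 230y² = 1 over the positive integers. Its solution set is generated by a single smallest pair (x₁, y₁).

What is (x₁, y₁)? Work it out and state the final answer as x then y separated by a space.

d=230: √d = [15; 6,30] (ℓ=2, even), read p_1/q_1
step 0: (15, 1)  from 15·(1,0) + (0,1)
step 1: (91, 6)  from 6·(15,1) + (1,0)
(x₁, y₁) = (91, 6);  91² − 230·6² = 1 ✓

91 6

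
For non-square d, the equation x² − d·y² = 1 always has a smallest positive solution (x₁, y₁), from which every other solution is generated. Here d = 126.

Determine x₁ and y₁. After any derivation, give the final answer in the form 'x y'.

449 40

d=126: √d = [11; 4,2,4,22] (ℓ=4, even), read p_3/q_3
i=0: a=11 ⇒ p=11, q=1
i=1: a=4 ⇒ p=45, q=4
i=2: a=2 ⇒ p=101, q=9
i=3: a=4 ⇒ p=449, q=40
(x₁, y₁) = (449, 40);  449² − 126·40² = 1 ✓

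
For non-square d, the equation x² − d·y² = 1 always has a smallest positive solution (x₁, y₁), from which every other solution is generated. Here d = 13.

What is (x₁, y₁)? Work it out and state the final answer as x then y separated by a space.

649 180

d=13: √d = [3; 1,1,1,1,6] (ℓ=5, odd), read p_9/q_9
k=0  a_k=3  p_k/q_k = 3/1
k=1  a_k=1  p_k/q_k = 4/1
k=2  a_k=1  p_k/q_k = 7/2
k=3  a_k=1  p_k/q_k = 11/3
k=4  a_k=1  p_k/q_k = 18/5
k=5  a_k=6  p_k/q_k = 119/33
k=6  a_k=1  p_k/q_k = 137/38
k=7  a_k=1  p_k/q_k = 256/71
k=8  a_k=1  p_k/q_k = 393/109
k=9  a_k=1  p_k/q_k = 649/180
fundamental: x₁=649, y₁=180  (since 421201 − 13·32400 = 1)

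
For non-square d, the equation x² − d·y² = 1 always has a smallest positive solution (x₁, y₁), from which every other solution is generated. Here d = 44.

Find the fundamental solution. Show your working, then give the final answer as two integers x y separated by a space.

199 30

d=44: √d = [6; 1,1,1,2,1,1,1,12] (ℓ=8, even), read p_7/q_7
a_0=6:  p_0=6·1+0=6,  q_0=6·0+1=1
a_1=1:  p_1=1·6+1=7,  q_1=1·1+0=1
a_2=1:  p_2=1·7+6=13,  q_2=1·1+1=2
a_3=1:  p_3=1·13+7=20,  q_3=1·2+1=3
a_4=2:  p_4=2·20+13=53,  q_4=2·3+2=8
a_5=1:  p_5=1·53+20=73,  q_5=1·8+3=11
a_6=1:  p_6=1·73+53=126,  q_6=1·11+8=19
a_7=1:  p_7=1·126+73=199,  q_7=1·19+11=30
fundamental: x₁=199, y₁=30  (since 39601 − 44·900 = 1)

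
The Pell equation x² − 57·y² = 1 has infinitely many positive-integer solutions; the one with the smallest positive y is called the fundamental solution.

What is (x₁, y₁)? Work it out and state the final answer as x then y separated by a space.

√57 → a₀=7, period (1,1,4,1,1,14); ℓ=6 even so k=5
a_0=7:  p_0=7·1+0=7,  q_0=7·0+1=1
a_1=1:  p_1=1·7+1=8,  q_1=1·1+0=1
…
a_4=1:  p_4=1·68+15=83,  q_4=1·9+2=11
a_5=1:  p_5=1·83+68=151,  q_5=1·11+9=20
(x₁, y₁) = (151, 20);  151² − 57·20² = 1 ✓

151 20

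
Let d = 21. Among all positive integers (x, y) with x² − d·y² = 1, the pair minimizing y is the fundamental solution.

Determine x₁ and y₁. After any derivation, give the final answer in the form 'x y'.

55 12

√21 = [4; 1,1,2,1,1,8, …], period ℓ=6 (even) → k=5
step 0: (4, 1)  from 4·(1,0) + (0,1)
step 1: (5, 1)  from 1·(4,1) + (1,0)
step 2: (9, 2)  from 1·(5,1) + (4,1)
step 3: (23, 5)  from 2·(9,2) + (5,1)
step 4: (32, 7)  from 1·(23,5) + (9,2)
step 5: (55, 12)  from 1·(32,7) + (23,5)
(x₁, y₁) = (55, 12);  55² − 21·12² = 1 ✓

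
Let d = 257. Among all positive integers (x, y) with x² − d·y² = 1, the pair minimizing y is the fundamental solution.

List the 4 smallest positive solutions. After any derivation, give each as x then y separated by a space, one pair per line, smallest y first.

513 32
526337 32832
540021249 33685600
554061275137 34561392768

[16; 32] for √257; ℓ=1 ⇒ convergent index 1
k=0  a_k=16  p_k/q_k = 16/1
k=1  a_k=32  p_k/q_k = 513/32
fundamental: x₁=513, y₁=32  (since 263169 − 257·1024 = 1)
n=2: (513,32)∘(513,32) = (513·513+257·32·32, 513·32+32·513) = (526337,32832)
n=3: (526337,32832)∘(513,32) = (513·526337+257·32·32832, 513·32832+32·526337) = (540021249,33685600)
n=4: (540021249,33685600)∘(513,32) = (513·540021249+257·32·33685600, 513·33685600+32·540021249) = (554061275137,34561392768)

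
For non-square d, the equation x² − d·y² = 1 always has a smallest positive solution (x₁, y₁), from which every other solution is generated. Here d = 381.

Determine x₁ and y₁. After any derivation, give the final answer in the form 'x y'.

[19; 1,1,12,1,1,38] for √381; ℓ=6 ⇒ convergent index 5
step 0: (19, 1)  from 19·(1,0) + (0,1)
…
step 3: (488, 25)  from 12·(39,2) + (20,1)
step 4: (527, 27)  from 1·(488,25) + (39,2)
step 5: (1015, 52)  from 1·(527,27) + (488,25)
(x₁, y₁) = (1015, 52);  1015² − 381·52² = 1 ✓

1015 52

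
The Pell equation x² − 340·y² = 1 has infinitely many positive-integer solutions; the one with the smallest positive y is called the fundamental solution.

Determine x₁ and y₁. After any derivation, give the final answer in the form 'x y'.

285769 15498

d=340: √d = [18; 2,3,1,1,1,…,3,2,36] (ℓ=14, even), read p_13/q_13
k=0  a_k=18  p_k/q_k = 18/1
k=1  a_k=2  p_k/q_k = 37/2
k=2  a_k=3  p_k/q_k = 129/7
…
k=7  a_k=8  p_k/q_k = 6509/353
…
k=9  a_k=1  p_k/q_k = 13774/747
k=10  a_k=1  p_k/q_k = 21039/1141
k=11  a_k=1  p_k/q_k = 34813/1888
k=12  a_k=3  p_k/q_k = 125478/6805
k=13  a_k=2  p_k/q_k = 285769/15498
→ (285769, 15498).  Check: 285769²=81663921361, 340·15498²=81663921360, difference 1.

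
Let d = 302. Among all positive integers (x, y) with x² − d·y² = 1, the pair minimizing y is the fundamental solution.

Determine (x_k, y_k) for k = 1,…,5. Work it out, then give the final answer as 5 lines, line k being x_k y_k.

[17; 2,1,1,1,4,…,1,2,34] for √302; ℓ=16 ⇒ convergent index 15
k=0  a_k=17  p_k/q_k = 17/1
k=1  a_k=2  p_k/q_k = 35/2
k=2  a_k=1  p_k/q_k = 52/3
k=3  a_k=1  p_k/q_k = 87/5
k=4  a_k=1  p_k/q_k = 139/8
…
k=6  a_k=2  p_k/q_k = 1425/82
k=7  a_k=1  p_k/q_k = 2068/119
…
k=11  a_k=4  p_k/q_k = 467281/26889
…
k=13  a_k=1  p_k/q_k = 1042237/59974
k=14  a_k=1  p_k/q_k = 1617193/93059
k=15  a_k=2  p_k/q_k = 4276623/246092
fundamental: x₁=4276623, y₁=246092  (since 18289504284129 − 302·60561272464 = 1)
n=2: (4276623,246092)∘(4276623,246092) = (4276623·4276623+302·246092·246092, 4276623·246092+246092·4276623) = (36579008568257,2104885414632)
n=3: (36579008568257,2104885414632)∘(4276623,246092) = (4276623·36579008568257+302·246092·2104885414632, 4276623·2104885414632+246092·36579008568257) = (312869258720405635599,18003602753159249380)
n=4: (312869258720405635599,18003602753159249380)∘(4276623,246092) = (4276623·312869258720405635599+302·246092·18003602753159249380, 4276623·18003602753159249380+246092·312869258720405635599) = (2676047735673238042056036097,153989243234046232237072848)
n=5: (2676047735673238042056036097,153989243234046232237072848)∘(4276623,246092) = (4276623·2676047735673238042056036097+302·246092·153989243234046232237072848, 4276623·153989243234046232237072848+246092·2676047735673238042056036097) = (22888894590955867721004902116885263,1317107878734614996094061229615228)

4276623 246092
36579008568257 2104885414632
312869258720405635599 18003602753159249380
2676047735673238042056036097 153989243234046232237072848
22888894590955867721004902116885263 1317107878734614996094061229615228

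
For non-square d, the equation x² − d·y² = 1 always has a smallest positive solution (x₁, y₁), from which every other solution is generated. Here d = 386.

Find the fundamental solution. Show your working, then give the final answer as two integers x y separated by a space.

111555 5678

√386 → a₀=19, period (1,1,1,4,1,18,1,4,1,1,1,38); ℓ=12 even so k=11
a_0=19:  p_0=19·1+0=19,  q_0=19·0+1=1
…
a_3=1:  p_3=1·39+20=59,  q_3=1·2+1=3
a_4=4:  p_4=4·59+39=275,  q_4=4·3+2=14
a_5=1:  p_5=1·275+59=334,  q_5=1·14+3=17
…
a_7=1:  p_7=1·6287+334=6621,  q_7=1·320+17=337
a_8=4:  p_8=4·6621+6287=32771,  q_8=4·337+320=1668
a_9=1:  p_9=1·32771+6621=39392,  q_9=1·1668+337=2005
a_10=1:  p_10=1·39392+32771=72163,  q_10=1·2005+1668=3673
a_11=1:  p_11=1·72163+39392=111555,  q_11=1·3673+2005=5678
fundamental: x₁=111555, y₁=5678  (since 12444518025 − 386·32239684 = 1)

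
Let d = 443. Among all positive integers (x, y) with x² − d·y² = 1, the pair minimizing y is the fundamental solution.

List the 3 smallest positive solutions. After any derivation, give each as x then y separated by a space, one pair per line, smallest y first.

442 21
390727 18564
345402226 16410555

√443 → a₀=21, period (21,42); ℓ=2 even so k=1
a_0=21:  p_0=21·1+0=21,  q_0=21·0+1=1
a_1=21:  p_1=21·21+1=442,  q_1=21·1+0=21
fundamental: x₁=442, y₁=21  (since 195364 − 443·441 = 1)
k=2:  x_2 = 442·442+443·21·21 = 390727,  y_2 = 442·21+21·442 = 18564
k=3:  x_3 = 442·390727+443·21·18564 = 345402226,  y_3 = 442·18564+21·390727 = 16410555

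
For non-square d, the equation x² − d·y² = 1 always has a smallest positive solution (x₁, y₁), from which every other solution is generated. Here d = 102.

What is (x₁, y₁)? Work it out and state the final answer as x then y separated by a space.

101 10

[10; 10,20] for √102; ℓ=2 ⇒ convergent index 1
a_0=10:  p_0=10·1+0=10,  q_0=10·0+1=1
a_1=10:  p_1=10·10+1=101,  q_1=10·1+0=10
(x₁, y₁) = (101, 10);  101² − 102·10² = 1 ✓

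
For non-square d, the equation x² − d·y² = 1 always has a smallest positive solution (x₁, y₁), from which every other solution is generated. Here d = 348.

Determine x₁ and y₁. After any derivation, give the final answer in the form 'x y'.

[18; 1,1,1,8,1,1,1,36] for √348; ℓ=8 ⇒ convergent index 7
i=0: a=18 ⇒ p=18, q=1
…
i=2: a=1 ⇒ p=37, q=2
i=3: a=1 ⇒ p=56, q=3
i=4: a=8 ⇒ p=485, q=26
i=5: a=1 ⇒ p=541, q=29
i=6: a=1 ⇒ p=1026, q=55
i=7: a=1 ⇒ p=1567, q=84
→ (1567, 84).  Check: 1567²=2455489, 348·84²=2455488, difference 1.

1567 84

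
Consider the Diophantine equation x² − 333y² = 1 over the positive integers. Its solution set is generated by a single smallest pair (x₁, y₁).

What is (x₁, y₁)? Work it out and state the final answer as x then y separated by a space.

[18; 4,36] for √333; ℓ=2 ⇒ convergent index 1
step 0: (18, 1)  from 18·(1,0) + (0,1)
step 1: (73, 4)  from 4·(18,1) + (1,0)
→ (73, 4).  Check: 73²=5329, 333·4²=5328, difference 1.

73 4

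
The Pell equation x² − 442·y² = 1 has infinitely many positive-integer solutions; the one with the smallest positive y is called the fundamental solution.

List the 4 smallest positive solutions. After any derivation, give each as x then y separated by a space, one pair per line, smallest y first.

d=442: √d = [21; 42] (ℓ=1, odd), read p_1/q_1
i=0: a=21 ⇒ p=21, q=1
i=1: a=42 ⇒ p=883, q=42
fundamental: x₁=883, y₁=42  (since 779689 − 442·1764 = 1)
(x_2, y_2) = (883·883 + 442·42·42, 883·42 + 42·883) = (1559377, 74172)
(x_3, y_3) = (883·1559377 + 442·42·74172, 883·74172 + 42·1559377) = (2753858899, 130987710)
(x_4, y_4) = (883·2753858899 + 442·42·130987710, 883·130987710 + 42·2753858899) = (4863313256257, 231324221688)

883 42
1559377 74172
2753858899 130987710
4863313256257 231324221688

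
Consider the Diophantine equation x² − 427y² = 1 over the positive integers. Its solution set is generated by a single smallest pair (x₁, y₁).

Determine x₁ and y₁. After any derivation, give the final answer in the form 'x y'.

d=427: √d = [20; 1,1,1,40] (ℓ=4, even), read p_3/q_3
i=0: a=20 ⇒ p=20, q=1
i=1: a=1 ⇒ p=21, q=1
i=2: a=1 ⇒ p=41, q=2
i=3: a=1 ⇒ p=62, q=3
fundamental: x₁=62, y₁=3  (since 3844 − 427·9 = 1)

62 3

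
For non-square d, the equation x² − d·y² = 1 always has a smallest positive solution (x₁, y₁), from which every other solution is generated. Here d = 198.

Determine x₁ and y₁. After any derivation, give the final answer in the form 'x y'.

197 14

d=198: √d = [14; 14,28] (ℓ=2, even), read p_1/q_1
a_0=14:  p_0=14·1+0=14,  q_0=14·0+1=1
a_1=14:  p_1=14·14+1=197,  q_1=14·1+0=14
fundamental: x₁=197, y₁=14  (since 38809 − 198·196 = 1)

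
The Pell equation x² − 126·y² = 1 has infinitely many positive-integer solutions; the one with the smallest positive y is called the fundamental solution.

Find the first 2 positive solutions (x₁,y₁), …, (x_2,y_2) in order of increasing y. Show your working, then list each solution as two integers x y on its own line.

449 40
403201 35920

[11; 4,2,4,22] for √126; ℓ=4 ⇒ convergent index 3
a_0=11:  p_0=11·1+0=11,  q_0=11·0+1=1
…
a_2=2:  p_2=2·45+11=101,  q_2=2·4+1=9
a_3=4:  p_3=4·101+45=449,  q_3=4·9+4=40
→ (449, 40).  Check: 449²=201601, 126·40²=201600, difference 1.
(x_2, y_2) = (449·449 + 126·40·40, 449·40 + 40·449) = (403201, 35920)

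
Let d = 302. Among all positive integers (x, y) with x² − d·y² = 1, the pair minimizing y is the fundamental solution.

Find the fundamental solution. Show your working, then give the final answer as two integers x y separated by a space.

d=302: √d = [17; 2,1,1,1,4,…,1,2,34] (ℓ=16, even), read p_15/q_15
a_0=17:  p_0=17·1+0=17,  q_0=17·0+1=1
a_1=2:  p_1=2·17+1=35,  q_1=2·1+0=2
…
a_3=1:  p_3=1·52+35=87,  q_3=1·3+2=5
a_4=1:  p_4=1·87+52=139,  q_4=1·5+3=8
a_5=4:  p_5=4·139+87=643,  q_5=4·8+5=37
…
a_8=16:  p_8=16·2068+1425=34513,  q_8=16·119+82=1986
…
a_10=2:  p_10=2·36581+34513=107675,  q_10=2·2105+1986=6196
…
a_12=1:  p_12=1·467281+107675=574956,  q_12=1·26889+6196=33085
…
a_14=1:  p_14=1·1042237+574956=1617193,  q_14=1·59974+33085=93059
a_15=2:  p_15=2·1617193+1042237=4276623,  q_15=2·93059+59974=246092
fundamental: x₁=4276623, y₁=246092  (since 18289504284129 − 302·60561272464 = 1)

4276623 246092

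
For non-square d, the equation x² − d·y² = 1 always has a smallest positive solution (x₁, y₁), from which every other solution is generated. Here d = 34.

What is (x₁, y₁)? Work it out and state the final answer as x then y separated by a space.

√34 = [5; 1,4,1,10, …], period ℓ=4 (even) → k=3
a_0=5:  p_0=5·1+0=5,  q_0=5·0+1=1
…
a_2=4:  p_2=4·6+5=29,  q_2=4·1+1=5
a_3=1:  p_3=1·29+6=35,  q_3=1·5+1=6
fundamental: x₁=35, y₁=6  (since 1225 − 34·36 = 1)

35 6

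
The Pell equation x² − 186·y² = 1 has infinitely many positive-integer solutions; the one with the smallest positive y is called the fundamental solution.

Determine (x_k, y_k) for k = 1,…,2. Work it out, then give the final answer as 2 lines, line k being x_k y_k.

7501 550
112530001 8251100

d=186: √d = [13; 1,1,1,3,4,3,1,1,1,26] (ℓ=10, even), read p_9/q_9
i=0: a=13 ⇒ p=13, q=1
…
i=3: a=1 ⇒ p=41, q=3
i=4: a=3 ⇒ p=150, q=11
…
i=6: a=3 ⇒ p=2073, q=152
…
i=8: a=1 ⇒ p=4787, q=351
i=9: a=1 ⇒ p=7501, q=550
fundamental: x₁=7501, y₁=550  (since 56265001 − 186·302500 = 1)
(x_2, y_2) = (7501·7501 + 186·550·550, 7501·550 + 550·7501) = (112530001, 8251100)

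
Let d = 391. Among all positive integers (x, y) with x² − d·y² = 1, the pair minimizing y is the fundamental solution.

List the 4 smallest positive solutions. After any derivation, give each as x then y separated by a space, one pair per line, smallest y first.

7338680 371133
107712448284799 5447252648880
1580934379957370111960 79951288138564985667
23203943031010998074028940801 1173473838473442730776750240

√391 = [19; 1,3,2,2,1,…,3,1,38, …], period ℓ=16 (even) → k=15
step 0: (19, 1)  from 19·(1,0) + (0,1)
…
step 2: (79, 4)  from 3·(20,1) + (19,1)
step 3: (178, 9)  from 2·(79,4) + (20,1)
step 4: (435, 22)  from 2·(178,9) + (79,4)
…
step 6: (1048, 53)  from 1·(613,31) + (435,22)
step 7: (2709, 137)  from 2·(1048,53) + (613,31)
step 8: (52519, 2656)  from 19·(2709,137) + (1048,53)
…
step 11: (268013, 13554)  from 1·(160266,8105) + (107747,5449)
…
step 13: (1660597, 83980)  from 2·(696292,35213) + (268013,13554)
step 14: (5678083, 287153)  from 3·(1660597,83980) + (696292,35213)
step 15: (7338680, 371133)  from 1·(5678083,287153) + (1660597,83980)
(x₁, y₁) = (7338680, 371133);  7338680² − 391·371133² = 1 ✓
(x_2, y_2) = (7338680·7338680 + 391·371133·371133, 7338680·371133 + 371133·7338680) = (107712448284799, 5447252648880)
(x_3, y_3) = (7338680·107712448284799 + 391·371133·5447252648880, 7338680·5447252648880 + 371133·107712448284799) = (1580934379957370111960, 79951288138564985667)
(x_4, y_4) = (7338680·1580934379957370111960 + 391·371133·79951288138564985667, 7338680·79951288138564985667 + 371133·1580934379957370111960) = (23203943031010998074028940801, 1173473838473442730776750240)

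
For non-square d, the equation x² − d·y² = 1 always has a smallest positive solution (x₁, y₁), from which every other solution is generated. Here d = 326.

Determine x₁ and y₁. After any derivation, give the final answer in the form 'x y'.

d=326: √d = [18; 18,36] (ℓ=2, even), read p_1/q_1
a_0=18:  p_0=18·1+0=18,  q_0=18·0+1=1
a_1=18:  p_1=18·18+1=325,  q_1=18·1+0=18
→ (325, 18).  Check: 325²=105625, 326·18²=105624, difference 1.

325 18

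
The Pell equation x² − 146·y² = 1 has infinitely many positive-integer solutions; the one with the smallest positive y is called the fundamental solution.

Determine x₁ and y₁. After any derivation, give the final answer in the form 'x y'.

d=146: √d = [12; 12,24] (ℓ=2, even), read p_1/q_1
a_0=12:  p_0=12·1+0=12,  q_0=12·0+1=1
a_1=12:  p_1=12·12+1=145,  q_1=12·1+0=12
(x₁, y₁) = (145, 12);  145² − 146·12² = 1 ✓

145 12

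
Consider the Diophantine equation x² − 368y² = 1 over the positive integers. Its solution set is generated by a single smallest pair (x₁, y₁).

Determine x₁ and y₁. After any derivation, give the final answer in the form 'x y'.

1151 60

√368 → a₀=19, period (5,2,5,38); ℓ=4 even so k=3
k=0  a_k=19  p_k/q_k = 19/1
…
k=2  a_k=2  p_k/q_k = 211/11
k=3  a_k=5  p_k/q_k = 1151/60
(x₁, y₁) = (1151, 60);  1151² − 368·60² = 1 ✓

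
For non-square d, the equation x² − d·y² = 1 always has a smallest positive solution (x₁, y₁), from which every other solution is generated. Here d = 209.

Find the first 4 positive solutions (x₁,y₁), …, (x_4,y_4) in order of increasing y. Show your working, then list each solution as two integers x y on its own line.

√209 = [14; 2,5,3,2,3,5,2,28, …], period ℓ=8 (even) → k=7
step 0: (14, 1)  from 14·(1,0) + (0,1)
…
step 2: (159, 11)  from 5·(29,2) + (14,1)
…
step 5: (4019, 278)  from 3·(1171,81) + (506,35)
step 6: (21266, 1471)  from 5·(4019,278) + (1171,81)
step 7: (46551, 3220)  from 2·(21266,1471) + (4019,278)
fundamental: x₁=46551, y₁=3220  (since 2166995601 − 209·10368400 = 1)
(46551+3220√209)^2 = 4333991201 + 299788440√209
(46551+3220√209)^3 = 403503248748951 + 27910903337660√209
(46551+3220√209)^4 = 37566959460690844801 + 2598560922243032880√209

46551 3220
4333991201 299788440
403503248748951 27910903337660
37566959460690844801 2598560922243032880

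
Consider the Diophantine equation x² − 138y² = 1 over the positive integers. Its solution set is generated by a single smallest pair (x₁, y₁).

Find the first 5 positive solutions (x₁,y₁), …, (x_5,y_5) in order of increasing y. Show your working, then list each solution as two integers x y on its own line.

d=138: √d = [11; 1,2,1,22] (ℓ=4, even), read p_3/q_3
step 0: (11, 1)  from 11·(1,0) + (0,1)
…
step 2: (35, 3)  from 2·(12,1) + (11,1)
step 3: (47, 4)  from 1·(35,3) + (12,1)
→ (47, 4).  Check: 47²=2209, 138·4²=2208, difference 1.
k=2:  x_2 = 47·47+138·4·4 = 4417,  y_2 = 47·4+4·47 = 376
k=3:  x_3 = 47·4417+138·4·376 = 415151,  y_3 = 47·376+4·4417 = 35340
k=4:  x_4 = 47·415151+138·4·35340 = 39019777,  y_4 = 47·35340+4·415151 = 3321584
k=5:  x_5 = 47·39019777+138·4·3321584 = 3667443887,  y_5 = 47·3321584+4·39019777 = 312193556

47 4
4417 376
415151 35340
39019777 3321584
3667443887 312193556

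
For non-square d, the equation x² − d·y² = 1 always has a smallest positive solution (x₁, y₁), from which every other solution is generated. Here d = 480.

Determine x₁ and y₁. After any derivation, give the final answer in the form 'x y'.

241 11

√480 = [21; 1,9,1,42, …], period ℓ=4 (even) → k=3
i=0: a=21 ⇒ p=21, q=1
…
i=2: a=9 ⇒ p=219, q=10
i=3: a=1 ⇒ p=241, q=11
(x₁, y₁) = (241, 11);  241² − 480·11² = 1 ✓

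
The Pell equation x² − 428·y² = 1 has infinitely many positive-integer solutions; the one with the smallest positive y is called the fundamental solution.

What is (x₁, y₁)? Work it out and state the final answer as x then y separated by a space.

1850887 89466

[20; 1,2,4,1,5,10,5,1,4,2,1,40] for √428; ℓ=12 ⇒ convergent index 11
a_0=20:  p_0=20·1+0=20,  q_0=20·0+1=1
…
a_3=4:  p_3=4·62+21=269,  q_3=4·3+1=13
a_4=1:  p_4=1·269+62=331,  q_4=1·13+3=16
a_5=5:  p_5=5·331+269=1924,  q_5=5·16+13=93
…
a_7=5:  p_7=5·19571+1924=99779,  q_7=5·946+93=4823
a_8=1:  p_8=1·99779+19571=119350,  q_8=1·4823+946=5769
a_9=4:  p_9=4·119350+99779=577179,  q_9=4·5769+4823=27899
a_10=2:  p_10=2·577179+119350=1273708,  q_10=2·27899+5769=61567
a_11=1:  p_11=1·1273708+577179=1850887,  q_11=1·61567+27899=89466
fundamental: x₁=1850887, y₁=89466  (since 3425782686769 − 428·8004165156 = 1)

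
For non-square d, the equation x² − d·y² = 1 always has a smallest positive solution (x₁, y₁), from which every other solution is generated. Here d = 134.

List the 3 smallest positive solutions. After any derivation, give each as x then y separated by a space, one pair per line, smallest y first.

√134 = [11; 1,1,2,1,3,…,1,1,22, …], period ℓ=14 (even) → k=13
step 0: (11, 1)  from 11·(1,0) + (0,1)
step 1: (12, 1)  from 1·(11,1) + (1,0)
…
step 3: (58, 5)  from 2·(23,2) + (12,1)
…
step 5: (301, 26)  from 3·(81,7) + (58,5)
…
step 10: (22133, 1912)  from 1·(17630,1523) + (4503,389)
step 11: (61896, 5347)  from 2·(22133,1912) + (17630,1523)
step 12: (84029, 7259)  from 1·(61896,5347) + (22133,1912)
step 13: (145925, 12606)  from 1·(84029,7259) + (61896,5347)
→ (145925, 12606).  Check: 145925²=21294105625, 134·12606²=21294105624, difference 1.
(x_2, y_2) = (145925·145925 + 134·12606·12606, 145925·12606 + 12606·145925) = (42588211249, 3679061100)
(x_3, y_3) = (145925·42588211249 + 134·12606·3679061100, 145925·3679061100 + 12606·42588211249) = (12429369452874725, 1073733982022394)

145925 12606
42588211249 3679061100
12429369452874725 1073733982022394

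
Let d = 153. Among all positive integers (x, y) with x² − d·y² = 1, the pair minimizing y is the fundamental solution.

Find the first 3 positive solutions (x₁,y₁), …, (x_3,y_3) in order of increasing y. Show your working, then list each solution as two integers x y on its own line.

√153 = [12; 2,1,2,2,2,1,2,24, …], period ℓ=8 (even) → k=7
i=0: a=12 ⇒ p=12, q=1
i=1: a=2 ⇒ p=25, q=2
i=2: a=1 ⇒ p=37, q=3
…
i=4: a=2 ⇒ p=235, q=19
i=5: a=2 ⇒ p=569, q=46
i=6: a=1 ⇒ p=804, q=65
i=7: a=2 ⇒ p=2177, q=176
→ (2177, 176).  Check: 2177²=4739329, 153·176²=4739328, difference 1.
n=2: (2177,176)∘(2177,176) = (2177·2177+153·176·176, 2177·176+176·2177) = (9478657,766304)
n=3: (9478657,766304)∘(2177,176) = (2177·9478657+153·176·766304, 2177·766304+176·9478657) = (41270070401,3336487440)

2177 176
9478657 766304
41270070401 3336487440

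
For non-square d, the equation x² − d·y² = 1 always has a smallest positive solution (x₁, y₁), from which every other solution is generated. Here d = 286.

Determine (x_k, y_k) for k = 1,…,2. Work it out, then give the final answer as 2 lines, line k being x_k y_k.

561835 33222
631317134449 37330564740

[16; 1,10,3,3,2,3,3,10,1,32] for √286; ℓ=10 ⇒ convergent index 9
i=0: a=16 ⇒ p=16, q=1
…
i=6: a=3 ⇒ p=15102, q=893
i=7: a=3 ⇒ p=49703, q=2939
i=8: a=10 ⇒ p=512132, q=30283
i=9: a=1 ⇒ p=561835, q=33222
(x₁, y₁) = (561835, 33222);  561835² − 286·33222² = 1 ✓
(x_2, y_2) = (561835·561835 + 286·33222·33222, 561835·33222 + 33222·561835) = (631317134449, 37330564740)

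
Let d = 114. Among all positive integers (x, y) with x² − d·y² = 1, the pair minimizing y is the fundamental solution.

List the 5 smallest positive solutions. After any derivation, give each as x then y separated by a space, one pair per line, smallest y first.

1025 96
2101249 196800
4307559425 403439904
8830494720001 827051606400
18102509868442625 1695455389680096

√114 = [10; 1,2,10,2,1,20, …], period ℓ=6 (even) → k=5
i=0: a=10 ⇒ p=10, q=1
…
i=2: a=2 ⇒ p=32, q=3
i=3: a=10 ⇒ p=331, q=31
i=4: a=2 ⇒ p=694, q=65
i=5: a=1 ⇒ p=1025, q=96
→ (1025, 96).  Check: 1025²=1050625, 114·96²=1050624, difference 1.
(1025+96√114)^2 = 2101249 + 196800√114
(1025+96√114)^3 = 4307559425 + 403439904√114
(1025+96√114)^4 = 8830494720001 + 827051606400√114
(1025+96√114)^5 = 18102509868442625 + 1695455389680096√114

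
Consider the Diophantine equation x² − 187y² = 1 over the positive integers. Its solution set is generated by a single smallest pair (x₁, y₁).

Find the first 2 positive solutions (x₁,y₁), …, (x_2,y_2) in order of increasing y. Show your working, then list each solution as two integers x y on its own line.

1682 123
5658247 413772

√187 → a₀=13, period (1,2,13,2,1,26); ℓ=6 even so k=5
step 0: (13, 1)  from 13·(1,0) + (0,1)
…
step 4: (1135, 83)  from 2·(547,40) + (41,3)
step 5: (1682, 123)  from 1·(1135,83) + (547,40)
fundamental: x₁=1682, y₁=123  (since 2829124 − 187·15129 = 1)
k=2:  x_2 = 1682·1682+187·123·123 = 5658247,  y_2 = 1682·123+123·1682 = 413772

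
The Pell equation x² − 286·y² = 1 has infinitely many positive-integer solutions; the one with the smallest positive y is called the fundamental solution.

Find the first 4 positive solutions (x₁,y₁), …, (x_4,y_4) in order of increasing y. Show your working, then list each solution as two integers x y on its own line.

561835 33222
631317134449 37330564740
709392124465745995 41947235681362578
797122648497793485067201 47134850318039357456520

√286 → a₀=16, period (1,10,3,3,2,3,3,10,1,32); ℓ=10 even so k=9
k=0  a_k=16  p_k/q_k = 16/1
…
k=2  a_k=10  p_k/q_k = 186/11
k=3  a_k=3  p_k/q_k = 575/34
k=4  a_k=3  p_k/q_k = 1911/113
k=5  a_k=2  p_k/q_k = 4397/260
k=6  a_k=3  p_k/q_k = 15102/893
…
k=8  a_k=10  p_k/q_k = 512132/30283
k=9  a_k=1  p_k/q_k = 561835/33222
fundamental: x₁=561835, y₁=33222  (since 315658567225 − 286·1103701284 = 1)
(x_2, y_2) = (561835·561835 + 286·33222·33222, 561835·33222 + 33222·561835) = (631317134449, 37330564740)
(x_3, y_3) = (561835·631317134449 + 286·33222·37330564740, 561835·37330564740 + 33222·631317134449) = (709392124465745995, 41947235681362578)
(x_4, y_4) = (561835·709392124465745995 + 286·33222·41947235681362578, 561835·41947235681362578 + 33222·709392124465745995) = (797122648497793485067201, 47134850318039357456520)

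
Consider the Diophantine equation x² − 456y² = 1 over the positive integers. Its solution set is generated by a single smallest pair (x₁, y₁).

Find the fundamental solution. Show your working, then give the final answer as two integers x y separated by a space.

1025 48

√456 → a₀=21, period (2,1,4,1,2,42); ℓ=6 even so k=5
a_0=21:  p_0=21·1+0=21,  q_0=21·0+1=1
…
a_3=4:  p_3=4·64+43=299,  q_3=4·3+2=14
a_4=1:  p_4=1·299+64=363,  q_4=1·14+3=17
a_5=2:  p_5=2·363+299=1025,  q_5=2·17+14=48
(x₁, y₁) = (1025, 48);  1025² − 456·48² = 1 ✓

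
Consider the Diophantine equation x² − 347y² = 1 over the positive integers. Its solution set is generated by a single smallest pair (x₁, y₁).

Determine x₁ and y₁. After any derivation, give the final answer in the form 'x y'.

d=347: √d = [18; 1,1,1,2,4,…,1,1,36] (ℓ=14, even), read p_13/q_13
step 0: (18, 1)  from 18·(1,0) + (0,1)
step 1: (19, 1)  from 1·(18,1) + (1,0)
step 2: (37, 2)  from 1·(19,1) + (18,1)
step 3: (56, 3)  from 1·(37,2) + (19,1)
step 4: (149, 8)  from 2·(56,3) + (37,2)
…
step 6: (801, 43)  from 1·(652,35) + (149,8)
step 7: (14269, 766)  from 17·(801,43) + (652,35)
step 8: (15070, 809)  from 1·(14269,766) + (801,43)
step 9: (74549, 4002)  from 4·(15070,809) + (14269,766)
step 10: (164168, 8813)  from 2·(74549,4002) + (15070,809)
step 11: (238717, 12815)  from 1·(164168,8813) + (74549,4002)
step 12: (402885, 21628)  from 1·(238717,12815) + (164168,8813)
step 13: (641602, 34443)  from 1·(402885,21628) + (238717,12815)
→ (641602, 34443).  Check: 641602²=411653126404, 347·34443²=411653126403, difference 1.

641602 34443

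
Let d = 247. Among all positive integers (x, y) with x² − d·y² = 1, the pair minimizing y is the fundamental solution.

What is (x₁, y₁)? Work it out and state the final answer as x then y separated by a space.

85292 5427

[15; 1,2,1,1,9,1,9,1,1,2,1,30] for √247; ℓ=12 ⇒ convergent index 11
step 0: (15, 1)  from 15·(1,0) + (0,1)
step 1: (16, 1)  from 1·(15,1) + (1,0)
step 2: (47, 3)  from 2·(16,1) + (15,1)
…
step 5: (1053, 67)  from 9·(110,7) + (63,4)
…
step 7: (11520, 733)  from 9·(1163,74) + (1053,67)
…
step 9: (24203, 1540)  from 1·(12683,807) + (11520,733)
step 10: (61089, 3887)  from 2·(24203,1540) + (12683,807)
step 11: (85292, 5427)  from 1·(61089,3887) + (24203,1540)
(x₁, y₁) = (85292, 5427);  85292² − 247·5427² = 1 ✓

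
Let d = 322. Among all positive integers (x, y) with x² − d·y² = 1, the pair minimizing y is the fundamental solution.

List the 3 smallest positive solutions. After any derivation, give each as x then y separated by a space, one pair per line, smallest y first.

d=322: √d = [17; 1,16,1,34] (ℓ=4, even), read p_3/q_3
i=0: a=17 ⇒ p=17, q=1
i=1: a=1 ⇒ p=18, q=1
i=2: a=16 ⇒ p=305, q=17
i=3: a=1 ⇒ p=323, q=18
fundamental: x₁=323, y₁=18  (since 104329 − 322·324 = 1)
n=2: (323,18)∘(323,18) = (323·323+322·18·18, 323·18+18·323) = (208657,11628)
n=3: (208657,11628)∘(323,18) = (323·208657+322·18·11628, 323·11628+18·208657) = (134792099,7511670)

323 18
208657 11628
134792099 7511670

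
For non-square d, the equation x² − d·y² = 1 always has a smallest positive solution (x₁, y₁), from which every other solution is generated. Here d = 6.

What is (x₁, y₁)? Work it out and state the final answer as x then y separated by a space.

5 2

[2; 2,4] for √6; ℓ=2 ⇒ convergent index 1
step 0: (2, 1)  from 2·(1,0) + (0,1)
step 1: (5, 2)  from 2·(2,1) + (1,0)
fundamental: x₁=5, y₁=2  (since 25 − 6·4 = 1)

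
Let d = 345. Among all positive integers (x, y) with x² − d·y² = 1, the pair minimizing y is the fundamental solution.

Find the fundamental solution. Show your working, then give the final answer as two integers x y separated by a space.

6761 364

d=345: √d = [18; 1,1,2,1,6,1,2,1,1,36] (ℓ=10, even), read p_9/q_9
a_0=18:  p_0=18·1+0=18,  q_0=18·0+1=1
…
a_2=1:  p_2=1·19+18=37,  q_2=1·1+1=2
…
a_5=6:  p_5=6·130+93=873,  q_5=6·7+5=47
…
a_7=2:  p_7=2·1003+873=2879,  q_7=2·54+47=155
a_8=1:  p_8=1·2879+1003=3882,  q_8=1·155+54=209
a_9=1:  p_9=1·3882+2879=6761,  q_9=1·209+155=364
→ (6761, 364).  Check: 6761²=45711121, 345·364²=45711120, difference 1.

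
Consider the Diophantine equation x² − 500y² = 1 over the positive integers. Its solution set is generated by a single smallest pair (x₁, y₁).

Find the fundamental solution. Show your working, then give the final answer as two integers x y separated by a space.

[22; 2,1,3,2,1,…,1,2,44] for √500; ℓ=14 ⇒ convergent index 13
k=0  a_k=22  p_k/q_k = 22/1
…
k=2  a_k=1  p_k/q_k = 67/3
k=3  a_k=3  p_k/q_k = 246/11
k=4  a_k=2  p_k/q_k = 559/25
k=5  a_k=1  p_k/q_k = 805/36
…
k=7  a_k=10  p_k/q_k = 14445/646
k=8  a_k=1  p_k/q_k = 15809/707
k=9  a_k=1  p_k/q_k = 30254/1353
k=10  a_k=2  p_k/q_k = 76317/3413
k=11  a_k=3  p_k/q_k = 259205/11592
k=12  a_k=1  p_k/q_k = 335522/15005
k=13  a_k=2  p_k/q_k = 930249/41602
fundamental: x₁=930249, y₁=41602  (since 865363202001 − 500·1730726404 = 1)

930249 41602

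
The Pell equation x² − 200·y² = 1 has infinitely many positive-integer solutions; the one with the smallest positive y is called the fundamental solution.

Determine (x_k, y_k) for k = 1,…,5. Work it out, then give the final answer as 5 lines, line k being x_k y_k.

√200 = [14; 7,28, …], period ℓ=2 (even) → k=1
k=0  a_k=14  p_k/q_k = 14/1
k=1  a_k=7  p_k/q_k = 99/7
→ (99, 7).  Check: 99²=9801, 200·7²=9800, difference 1.
n=2: (99,7)∘(99,7) = (99·99+200·7·7, 99·7+7·99) = (19601,1386)
n=3: (19601,1386)∘(99,7) = (99·19601+200·7·1386, 99·1386+7·19601) = (3880899,274421)
n=4: (3880899,274421)∘(99,7) = (99·3880899+200·7·274421, 99·274421+7·3880899) = (768398401,54333972)
n=5: (768398401,54333972)∘(99,7) = (99·768398401+200·7·54333972, 99·54333972+7·768398401) = (152139002499,10757852035)

99 7
19601 1386
3880899 274421
768398401 54333972
152139002499 10757852035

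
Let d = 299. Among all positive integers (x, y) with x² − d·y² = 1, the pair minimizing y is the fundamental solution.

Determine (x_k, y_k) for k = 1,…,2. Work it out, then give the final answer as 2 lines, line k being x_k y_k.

415 24
344449 19920

√299 = [17; 3,2,3,34, …], period ℓ=4 (even) → k=3
i=0: a=17 ⇒ p=17, q=1
i=1: a=3 ⇒ p=52, q=3
i=2: a=2 ⇒ p=121, q=7
i=3: a=3 ⇒ p=415, q=24
→ (415, 24).  Check: 415²=172225, 299·24²=172224, difference 1.
(x_2, y_2) = (415·415 + 299·24·24, 415·24 + 24·415) = (344449, 19920)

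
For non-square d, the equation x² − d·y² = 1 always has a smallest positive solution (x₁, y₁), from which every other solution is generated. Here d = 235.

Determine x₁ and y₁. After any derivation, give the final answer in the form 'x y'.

46 3

[15; 3,30] for √235; ℓ=2 ⇒ convergent index 1
a_0=15:  p_0=15·1+0=15,  q_0=15·0+1=1
a_1=3:  p_1=3·15+1=46,  q_1=3·1+0=3
→ (46, 3).  Check: 46²=2116, 235·3²=2115, difference 1.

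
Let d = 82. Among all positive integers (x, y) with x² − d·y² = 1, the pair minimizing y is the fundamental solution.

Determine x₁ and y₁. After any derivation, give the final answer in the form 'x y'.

[9; 18] for √82; ℓ=1 ⇒ convergent index 1
a_0=9:  p_0=9·1+0=9,  q_0=9·0+1=1
a_1=18:  p_1=18·9+1=163,  q_1=18·1+0=18
(x₁, y₁) = (163, 18);  163² − 82·18² = 1 ✓

163 18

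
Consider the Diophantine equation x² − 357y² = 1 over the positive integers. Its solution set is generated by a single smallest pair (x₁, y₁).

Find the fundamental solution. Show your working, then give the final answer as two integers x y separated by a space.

√357 → a₀=18, period (1,8,2,8,1,36); ℓ=6 even so k=5
step 0: (18, 1)  from 18·(1,0) + (0,1)
…
step 3: (359, 19)  from 2·(170,9) + (19,1)
step 4: (3042, 161)  from 8·(359,19) + (170,9)
step 5: (3401, 180)  from 1·(3042,161) + (359,19)
(x₁, y₁) = (3401, 180);  3401² − 357·180² = 1 ✓

3401 180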